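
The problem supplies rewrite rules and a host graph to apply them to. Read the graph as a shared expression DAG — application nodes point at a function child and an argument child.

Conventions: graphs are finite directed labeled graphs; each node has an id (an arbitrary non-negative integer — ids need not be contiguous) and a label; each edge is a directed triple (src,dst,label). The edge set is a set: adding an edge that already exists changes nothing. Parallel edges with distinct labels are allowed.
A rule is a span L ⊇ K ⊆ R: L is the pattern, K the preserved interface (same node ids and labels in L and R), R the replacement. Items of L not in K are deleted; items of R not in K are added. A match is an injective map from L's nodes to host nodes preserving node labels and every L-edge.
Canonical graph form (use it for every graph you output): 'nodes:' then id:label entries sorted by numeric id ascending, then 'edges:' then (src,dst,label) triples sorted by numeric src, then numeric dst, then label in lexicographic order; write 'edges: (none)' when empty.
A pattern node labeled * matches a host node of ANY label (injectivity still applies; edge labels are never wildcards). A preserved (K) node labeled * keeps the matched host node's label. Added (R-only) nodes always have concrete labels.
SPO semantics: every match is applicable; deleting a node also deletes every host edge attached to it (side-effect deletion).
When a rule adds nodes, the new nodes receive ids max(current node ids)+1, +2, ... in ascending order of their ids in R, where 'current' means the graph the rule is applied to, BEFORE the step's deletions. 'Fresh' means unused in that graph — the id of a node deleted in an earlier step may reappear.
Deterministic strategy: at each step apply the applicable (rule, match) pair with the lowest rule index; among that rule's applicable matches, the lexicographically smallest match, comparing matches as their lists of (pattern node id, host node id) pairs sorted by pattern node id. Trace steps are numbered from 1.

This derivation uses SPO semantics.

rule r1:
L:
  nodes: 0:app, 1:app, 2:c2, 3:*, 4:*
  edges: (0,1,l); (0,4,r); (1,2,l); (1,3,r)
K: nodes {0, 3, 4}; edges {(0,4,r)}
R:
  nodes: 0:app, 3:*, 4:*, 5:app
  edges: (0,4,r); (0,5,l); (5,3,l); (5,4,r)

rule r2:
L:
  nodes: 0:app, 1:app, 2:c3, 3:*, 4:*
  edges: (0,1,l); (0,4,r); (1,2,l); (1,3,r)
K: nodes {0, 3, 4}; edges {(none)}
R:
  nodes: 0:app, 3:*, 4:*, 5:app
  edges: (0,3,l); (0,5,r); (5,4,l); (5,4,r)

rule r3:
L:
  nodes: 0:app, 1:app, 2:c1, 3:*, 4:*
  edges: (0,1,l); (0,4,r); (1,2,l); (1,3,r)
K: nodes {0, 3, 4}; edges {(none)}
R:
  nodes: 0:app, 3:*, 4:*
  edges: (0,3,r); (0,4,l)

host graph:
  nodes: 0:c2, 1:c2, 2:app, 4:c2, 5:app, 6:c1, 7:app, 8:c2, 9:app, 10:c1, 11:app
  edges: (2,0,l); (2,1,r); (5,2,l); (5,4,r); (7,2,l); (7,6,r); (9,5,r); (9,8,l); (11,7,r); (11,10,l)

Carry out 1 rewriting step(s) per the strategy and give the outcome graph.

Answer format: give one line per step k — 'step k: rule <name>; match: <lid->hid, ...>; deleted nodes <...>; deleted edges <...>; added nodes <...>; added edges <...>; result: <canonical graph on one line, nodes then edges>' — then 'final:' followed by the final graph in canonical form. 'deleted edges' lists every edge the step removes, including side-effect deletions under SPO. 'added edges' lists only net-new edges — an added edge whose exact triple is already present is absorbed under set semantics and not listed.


step 1: rule r1; match: 0->5, 1->2, 2->0, 3->1, 4->4; deleted nodes 0, 2; deleted edges (2,0,l); (2,1,r); (5,2,l); (7,2,l); added nodes 12; added edges (5,12,l); (12,1,l); (12,4,r); result: nodes: 1:c2, 4:c2, 5:app, 6:c1, 7:app, 8:c2, 9:app, 10:c1, 11:app, 12:app edges: (5,4,r); (5,12,l); (7,6,r); (9,5,r); (9,8,l); (11,7,r); (11,10,l); (12,1,l); (12,4,r)
final:
nodes: 1:c2, 4:c2, 5:app, 6:c1, 7:app, 8:c2, 9:app, 10:c1, 11:app, 12:app
edges: (5,4,r); (5,12,l); (7,6,r); (9,5,r); (9,8,l); (11,7,r); (11,10,l); (12,1,l); (12,4,r)


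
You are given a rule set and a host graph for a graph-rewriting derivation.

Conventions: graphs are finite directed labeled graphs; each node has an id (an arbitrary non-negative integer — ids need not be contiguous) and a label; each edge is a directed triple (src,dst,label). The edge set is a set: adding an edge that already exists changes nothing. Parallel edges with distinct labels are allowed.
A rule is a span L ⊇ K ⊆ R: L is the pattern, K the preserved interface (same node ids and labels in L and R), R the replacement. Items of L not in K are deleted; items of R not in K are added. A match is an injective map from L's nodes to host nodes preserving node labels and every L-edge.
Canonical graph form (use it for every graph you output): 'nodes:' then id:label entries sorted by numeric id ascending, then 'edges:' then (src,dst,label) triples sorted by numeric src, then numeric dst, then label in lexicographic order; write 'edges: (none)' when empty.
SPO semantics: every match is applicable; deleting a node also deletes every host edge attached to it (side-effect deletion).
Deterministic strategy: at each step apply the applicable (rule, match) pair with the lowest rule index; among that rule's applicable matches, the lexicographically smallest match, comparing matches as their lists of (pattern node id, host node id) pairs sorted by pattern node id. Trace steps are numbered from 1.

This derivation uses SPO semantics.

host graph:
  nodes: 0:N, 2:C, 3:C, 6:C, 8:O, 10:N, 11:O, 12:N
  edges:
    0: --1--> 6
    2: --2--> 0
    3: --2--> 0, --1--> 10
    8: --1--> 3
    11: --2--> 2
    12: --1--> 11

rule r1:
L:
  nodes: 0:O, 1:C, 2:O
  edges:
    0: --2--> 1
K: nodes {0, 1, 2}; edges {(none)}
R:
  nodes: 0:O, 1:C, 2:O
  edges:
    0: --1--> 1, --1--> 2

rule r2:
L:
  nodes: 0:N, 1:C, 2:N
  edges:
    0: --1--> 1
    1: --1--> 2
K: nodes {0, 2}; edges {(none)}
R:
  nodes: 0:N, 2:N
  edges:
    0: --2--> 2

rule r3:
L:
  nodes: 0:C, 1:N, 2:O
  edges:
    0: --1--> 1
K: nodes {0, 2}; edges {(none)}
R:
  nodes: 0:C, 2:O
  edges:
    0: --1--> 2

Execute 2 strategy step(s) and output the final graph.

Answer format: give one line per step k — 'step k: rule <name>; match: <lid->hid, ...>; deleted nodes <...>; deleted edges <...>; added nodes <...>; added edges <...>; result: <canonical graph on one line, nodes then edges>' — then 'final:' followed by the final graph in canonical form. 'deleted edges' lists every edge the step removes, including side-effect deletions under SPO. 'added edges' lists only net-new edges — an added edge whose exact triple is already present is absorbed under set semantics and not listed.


step 1: rule r1; match: 0->11, 1->2, 2->8; deleted nodes (none); deleted edges (11,2,2); added nodes (none); added edges (11,2,1); (11,8,1); result: nodes: 0:N, 2:C, 3:C, 6:C, 8:O, 10:N, 11:O, 12:N edges: (0,6,1); (2,0,2); (3,0,2); (3,10,1); (8,3,1); (11,2,1); (11,8,1); (12,11,1)
step 2: rule r3; match: 0->3, 1->10, 2->8; deleted nodes 10; deleted edges (3,10,1); added nodes (none); added edges (3,8,1); result: nodes: 0:N, 2:C, 3:C, 6:C, 8:O, 11:O, 12:N edges: (0,6,1); (2,0,2); (3,0,2); (3,8,1); (8,3,1); (11,2,1); (11,8,1); (12,11,1)
final:
nodes: 0:N, 2:C, 3:C, 6:C, 8:O, 11:O, 12:N
edges: (0,6,1); (2,0,2); (3,0,2); (3,8,1); (8,3,1); (11,2,1); (11,8,1); (12,11,1)


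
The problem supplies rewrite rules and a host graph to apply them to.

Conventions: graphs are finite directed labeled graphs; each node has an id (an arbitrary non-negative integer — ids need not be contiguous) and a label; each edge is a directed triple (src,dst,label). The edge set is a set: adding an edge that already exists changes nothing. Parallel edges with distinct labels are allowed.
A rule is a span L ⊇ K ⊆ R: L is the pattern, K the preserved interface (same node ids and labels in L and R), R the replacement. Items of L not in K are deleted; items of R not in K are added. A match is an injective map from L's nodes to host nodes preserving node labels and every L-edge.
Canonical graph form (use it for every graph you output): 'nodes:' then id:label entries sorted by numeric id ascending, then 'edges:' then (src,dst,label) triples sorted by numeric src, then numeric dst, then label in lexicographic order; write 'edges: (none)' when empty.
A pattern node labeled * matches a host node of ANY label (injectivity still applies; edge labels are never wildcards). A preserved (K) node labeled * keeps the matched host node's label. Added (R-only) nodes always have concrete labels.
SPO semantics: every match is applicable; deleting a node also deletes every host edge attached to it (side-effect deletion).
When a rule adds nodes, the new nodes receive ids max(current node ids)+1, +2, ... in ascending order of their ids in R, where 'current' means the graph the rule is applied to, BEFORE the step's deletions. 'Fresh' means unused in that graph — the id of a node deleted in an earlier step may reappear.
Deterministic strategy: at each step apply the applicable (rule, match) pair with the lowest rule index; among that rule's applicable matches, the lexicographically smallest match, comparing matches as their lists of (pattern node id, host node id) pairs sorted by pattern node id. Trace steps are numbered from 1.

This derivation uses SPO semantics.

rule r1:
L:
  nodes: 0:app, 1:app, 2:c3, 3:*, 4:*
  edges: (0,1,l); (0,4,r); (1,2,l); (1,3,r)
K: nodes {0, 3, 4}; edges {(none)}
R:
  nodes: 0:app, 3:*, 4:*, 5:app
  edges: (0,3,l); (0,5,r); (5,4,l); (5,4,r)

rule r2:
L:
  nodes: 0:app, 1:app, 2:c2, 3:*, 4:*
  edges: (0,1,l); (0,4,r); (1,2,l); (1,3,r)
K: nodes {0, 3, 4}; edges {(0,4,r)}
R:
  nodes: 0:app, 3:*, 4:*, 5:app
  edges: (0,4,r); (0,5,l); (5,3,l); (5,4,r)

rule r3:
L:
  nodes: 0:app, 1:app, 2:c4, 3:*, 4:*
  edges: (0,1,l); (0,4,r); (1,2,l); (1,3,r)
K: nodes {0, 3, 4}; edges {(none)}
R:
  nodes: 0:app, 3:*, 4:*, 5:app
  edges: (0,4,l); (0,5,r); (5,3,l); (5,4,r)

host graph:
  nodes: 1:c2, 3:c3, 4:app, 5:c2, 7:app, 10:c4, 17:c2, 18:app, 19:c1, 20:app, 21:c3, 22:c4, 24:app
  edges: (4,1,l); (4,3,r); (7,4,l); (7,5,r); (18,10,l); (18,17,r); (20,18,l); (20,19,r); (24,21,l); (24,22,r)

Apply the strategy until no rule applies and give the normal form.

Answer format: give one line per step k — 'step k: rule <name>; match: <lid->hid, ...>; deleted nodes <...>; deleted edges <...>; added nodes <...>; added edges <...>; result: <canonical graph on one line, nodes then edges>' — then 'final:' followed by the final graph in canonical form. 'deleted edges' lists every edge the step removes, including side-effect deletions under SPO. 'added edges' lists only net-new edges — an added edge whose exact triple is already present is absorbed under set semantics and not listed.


step 1: rule r2; match: 0->7, 1->4, 2->1, 3->3, 4->5; deleted nodes 1, 4; deleted edges (4,1,l); (4,3,r); (7,4,l); added nodes 25; added edges (7,25,l); (25,3,l); (25,5,r); result: nodes: 3:c3, 5:c2, 7:app, 10:c4, 17:c2, 18:app, 19:c1, 20:app, 21:c3, 22:c4, 24:app, 25:app edges: (7,5,r); (7,25,l); (18,10,l); (18,17,r); (20,18,l); (20,19,r); (24,21,l); (24,22,r); (25,3,l); (25,5,r)
step 2: rule r3; match: 0->20, 1->18, 2->10, 3->17, 4->19; deleted nodes 10, 18; deleted edges (18,10,l); (18,17,r); (20,18,l); (20,19,r); added nodes 26; added edges (20,19,l); (20,26,r); (26,17,l); (26,19,r); result: nodes: 3:c3, 5:c2, 7:app, 17:c2, 19:c1, 20:app, 21:c3, 22:c4, 24:app, 25:app, 26:app edges: (7,5,r); (7,25,l); (20,19,l); (20,26,r); (24,21,l); (24,22,r); (25,3,l); (25,5,r); (26,17,l); (26,19,r)
final:
nodes: 3:c3, 5:c2, 7:app, 17:c2, 19:c1, 20:app, 21:c3, 22:c4, 24:app, 25:app, 26:app
edges: (7,5,r); (7,25,l); (20,19,l); (20,26,r); (24,21,l); (24,22,r); (25,3,l); (25,5,r); (26,17,l); (26,19,r)


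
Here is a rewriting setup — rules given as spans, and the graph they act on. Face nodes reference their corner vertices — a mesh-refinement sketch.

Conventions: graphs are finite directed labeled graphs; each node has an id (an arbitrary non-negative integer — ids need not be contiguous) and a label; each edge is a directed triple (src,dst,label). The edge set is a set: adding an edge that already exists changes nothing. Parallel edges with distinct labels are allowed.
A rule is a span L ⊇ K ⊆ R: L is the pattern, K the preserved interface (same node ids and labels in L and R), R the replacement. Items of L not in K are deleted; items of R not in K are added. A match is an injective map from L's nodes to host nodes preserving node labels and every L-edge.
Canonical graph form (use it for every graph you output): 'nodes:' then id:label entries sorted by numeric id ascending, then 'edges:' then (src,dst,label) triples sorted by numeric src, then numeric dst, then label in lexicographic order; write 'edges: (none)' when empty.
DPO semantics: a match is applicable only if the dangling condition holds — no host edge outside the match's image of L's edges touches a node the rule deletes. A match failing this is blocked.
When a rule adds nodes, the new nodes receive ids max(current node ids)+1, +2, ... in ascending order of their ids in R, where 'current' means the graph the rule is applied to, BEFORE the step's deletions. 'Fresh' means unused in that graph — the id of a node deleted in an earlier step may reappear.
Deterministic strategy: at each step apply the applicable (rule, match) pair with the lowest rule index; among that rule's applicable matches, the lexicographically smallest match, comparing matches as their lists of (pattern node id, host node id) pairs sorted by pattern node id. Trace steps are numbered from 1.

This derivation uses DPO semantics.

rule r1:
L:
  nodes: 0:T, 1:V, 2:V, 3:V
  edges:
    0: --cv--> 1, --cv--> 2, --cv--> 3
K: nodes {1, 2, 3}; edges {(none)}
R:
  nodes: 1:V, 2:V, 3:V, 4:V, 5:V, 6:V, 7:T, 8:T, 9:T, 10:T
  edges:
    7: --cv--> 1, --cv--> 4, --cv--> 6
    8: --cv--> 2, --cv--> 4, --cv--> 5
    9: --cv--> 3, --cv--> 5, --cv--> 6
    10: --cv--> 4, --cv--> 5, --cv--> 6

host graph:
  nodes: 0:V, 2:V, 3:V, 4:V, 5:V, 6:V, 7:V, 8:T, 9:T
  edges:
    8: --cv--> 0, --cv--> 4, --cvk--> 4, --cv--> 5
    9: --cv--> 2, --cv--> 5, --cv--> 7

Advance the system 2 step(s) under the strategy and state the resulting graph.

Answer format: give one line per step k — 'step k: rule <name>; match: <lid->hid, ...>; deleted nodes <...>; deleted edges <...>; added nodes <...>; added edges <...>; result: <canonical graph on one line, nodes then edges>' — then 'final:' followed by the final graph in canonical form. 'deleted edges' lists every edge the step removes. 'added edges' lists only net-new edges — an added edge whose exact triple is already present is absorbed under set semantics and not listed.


step 1: rule r1; match: 0->9, 1->2, 2->5, 3->7; deleted nodes 9; deleted edges (9,2,cv); (9,5,cv); (9,7,cv); added nodes 10, 11, 12, 13, 14, 15, 16; added edges (13,2,cv); (13,10,cv); (13,12,cv); (14,5,cv); (14,10,cv); (14,11,cv); (15,7,cv); (15,11,cv); (15,12,cv); (16,10,cv); (16,11,cv); (16,12,cv); result: nodes: 0:V, 2:V, 3:V, 4:V, 5:V, 6:V, 7:V, 8:T, 10:V, 11:V, 12:V, 13:T, 14:T, 15:T, 16:T edges: (8,0,cv); (8,4,cv); (8,4,cvk); (8,5,cv); (13,2,cv); (13,10,cv); (13,12,cv); (14,5,cv); (14,10,cv); (14,11,cv); (15,7,cv); (15,11,cv); (15,12,cv); (16,10,cv); (16,11,cv); (16,12,cv)
step 2: rule r1; match: 0->13, 1->2, 2->10, 3->12; deleted nodes 13; deleted edges (13,2,cv); (13,10,cv); (13,12,cv); added nodes 17, 18, 19, 20, 21, 22, 23; added edges (20,2,cv); (20,17,cv); (20,19,cv); (21,10,cv); (21,17,cv); (21,18,cv); (22,12,cv); (22,18,cv); (22,19,cv); (23,17,cv); (23,18,cv); (23,19,cv); result: nodes: 0:V, 2:V, 3:V, 4:V, 5:V, 6:V, 7:V, 8:T, 10:V, 11:V, 12:V, 14:T, 15:T, 16:T, 17:V, 18:V, 19:V, 20:T, 21:T, 22:T, 23:T edges: (8,0,cv); (8,4,cv); (8,4,cvk); (8,5,cv); (14,5,cv); (14,10,cv); (14,11,cv); (15,7,cv); (15,11,cv); (15,12,cv); (16,10,cv); (16,11,cv); (16,12,cv); (20,2,cv); (20,17,cv); (20,19,cv); (21,10,cv); (21,17,cv); (21,18,cv); (22,12,cv); (22,18,cv); (22,19,cv); (23,17,cv); (23,18,cv); (23,19,cv)
final:
nodes: 0:V, 2:V, 3:V, 4:V, 5:V, 6:V, 7:V, 8:T, 10:V, 11:V, 12:V, 14:T, 15:T, 16:T, 17:V, 18:V, 19:V, 20:T, 21:T, 22:T, 23:T
edges: (8,0,cv); (8,4,cv); (8,4,cvk); (8,5,cv); (14,5,cv); (14,10,cv); (14,11,cv); (15,7,cv); (15,11,cv); (15,12,cv); (16,10,cv); (16,11,cv); (16,12,cv); (20,2,cv); (20,17,cv); (20,19,cv); (21,10,cv); (21,17,cv); (21,18,cv); (22,12,cv); (22,18,cv); (22,19,cv); (23,17,cv); (23,18,cv); (23,19,cv)


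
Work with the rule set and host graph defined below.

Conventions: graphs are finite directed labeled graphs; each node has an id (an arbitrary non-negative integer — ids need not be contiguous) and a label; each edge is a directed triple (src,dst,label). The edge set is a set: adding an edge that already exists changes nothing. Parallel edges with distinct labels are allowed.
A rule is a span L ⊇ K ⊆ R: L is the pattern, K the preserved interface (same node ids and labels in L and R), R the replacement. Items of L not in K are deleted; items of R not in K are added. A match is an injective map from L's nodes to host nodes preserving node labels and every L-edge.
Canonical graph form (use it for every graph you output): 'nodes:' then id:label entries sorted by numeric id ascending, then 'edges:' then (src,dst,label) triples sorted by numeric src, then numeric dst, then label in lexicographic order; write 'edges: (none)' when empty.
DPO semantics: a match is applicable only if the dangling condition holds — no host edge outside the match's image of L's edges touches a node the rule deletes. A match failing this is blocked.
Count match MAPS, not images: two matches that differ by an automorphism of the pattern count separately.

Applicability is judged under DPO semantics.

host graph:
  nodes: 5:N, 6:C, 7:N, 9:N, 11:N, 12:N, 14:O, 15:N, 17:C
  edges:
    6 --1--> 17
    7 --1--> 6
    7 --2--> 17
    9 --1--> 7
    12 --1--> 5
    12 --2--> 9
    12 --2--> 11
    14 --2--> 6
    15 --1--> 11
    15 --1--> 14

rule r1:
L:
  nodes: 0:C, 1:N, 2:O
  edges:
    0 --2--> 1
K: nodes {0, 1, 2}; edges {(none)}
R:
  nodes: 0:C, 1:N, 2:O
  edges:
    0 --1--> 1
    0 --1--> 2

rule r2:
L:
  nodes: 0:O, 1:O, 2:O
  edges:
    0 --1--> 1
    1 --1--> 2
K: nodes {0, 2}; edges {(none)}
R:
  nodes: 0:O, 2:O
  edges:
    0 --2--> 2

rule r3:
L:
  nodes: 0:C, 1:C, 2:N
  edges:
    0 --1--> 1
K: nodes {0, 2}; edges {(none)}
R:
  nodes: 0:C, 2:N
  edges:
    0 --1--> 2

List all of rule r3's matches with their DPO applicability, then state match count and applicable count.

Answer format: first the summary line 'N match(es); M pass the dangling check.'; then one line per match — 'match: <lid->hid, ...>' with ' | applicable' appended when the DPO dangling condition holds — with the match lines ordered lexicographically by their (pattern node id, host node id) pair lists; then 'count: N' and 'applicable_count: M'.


6 match(es); 0 pass the dangling check.
match: 0->6, 1->17, 2->5
match: 0->6, 1->17, 2->7
match: 0->6, 1->17, 2->9
match: 0->6, 1->17, 2->11
match: 0->6, 1->17, 2->12
match: 0->6, 1->17, 2->15
count: 6
applicable_count: 0


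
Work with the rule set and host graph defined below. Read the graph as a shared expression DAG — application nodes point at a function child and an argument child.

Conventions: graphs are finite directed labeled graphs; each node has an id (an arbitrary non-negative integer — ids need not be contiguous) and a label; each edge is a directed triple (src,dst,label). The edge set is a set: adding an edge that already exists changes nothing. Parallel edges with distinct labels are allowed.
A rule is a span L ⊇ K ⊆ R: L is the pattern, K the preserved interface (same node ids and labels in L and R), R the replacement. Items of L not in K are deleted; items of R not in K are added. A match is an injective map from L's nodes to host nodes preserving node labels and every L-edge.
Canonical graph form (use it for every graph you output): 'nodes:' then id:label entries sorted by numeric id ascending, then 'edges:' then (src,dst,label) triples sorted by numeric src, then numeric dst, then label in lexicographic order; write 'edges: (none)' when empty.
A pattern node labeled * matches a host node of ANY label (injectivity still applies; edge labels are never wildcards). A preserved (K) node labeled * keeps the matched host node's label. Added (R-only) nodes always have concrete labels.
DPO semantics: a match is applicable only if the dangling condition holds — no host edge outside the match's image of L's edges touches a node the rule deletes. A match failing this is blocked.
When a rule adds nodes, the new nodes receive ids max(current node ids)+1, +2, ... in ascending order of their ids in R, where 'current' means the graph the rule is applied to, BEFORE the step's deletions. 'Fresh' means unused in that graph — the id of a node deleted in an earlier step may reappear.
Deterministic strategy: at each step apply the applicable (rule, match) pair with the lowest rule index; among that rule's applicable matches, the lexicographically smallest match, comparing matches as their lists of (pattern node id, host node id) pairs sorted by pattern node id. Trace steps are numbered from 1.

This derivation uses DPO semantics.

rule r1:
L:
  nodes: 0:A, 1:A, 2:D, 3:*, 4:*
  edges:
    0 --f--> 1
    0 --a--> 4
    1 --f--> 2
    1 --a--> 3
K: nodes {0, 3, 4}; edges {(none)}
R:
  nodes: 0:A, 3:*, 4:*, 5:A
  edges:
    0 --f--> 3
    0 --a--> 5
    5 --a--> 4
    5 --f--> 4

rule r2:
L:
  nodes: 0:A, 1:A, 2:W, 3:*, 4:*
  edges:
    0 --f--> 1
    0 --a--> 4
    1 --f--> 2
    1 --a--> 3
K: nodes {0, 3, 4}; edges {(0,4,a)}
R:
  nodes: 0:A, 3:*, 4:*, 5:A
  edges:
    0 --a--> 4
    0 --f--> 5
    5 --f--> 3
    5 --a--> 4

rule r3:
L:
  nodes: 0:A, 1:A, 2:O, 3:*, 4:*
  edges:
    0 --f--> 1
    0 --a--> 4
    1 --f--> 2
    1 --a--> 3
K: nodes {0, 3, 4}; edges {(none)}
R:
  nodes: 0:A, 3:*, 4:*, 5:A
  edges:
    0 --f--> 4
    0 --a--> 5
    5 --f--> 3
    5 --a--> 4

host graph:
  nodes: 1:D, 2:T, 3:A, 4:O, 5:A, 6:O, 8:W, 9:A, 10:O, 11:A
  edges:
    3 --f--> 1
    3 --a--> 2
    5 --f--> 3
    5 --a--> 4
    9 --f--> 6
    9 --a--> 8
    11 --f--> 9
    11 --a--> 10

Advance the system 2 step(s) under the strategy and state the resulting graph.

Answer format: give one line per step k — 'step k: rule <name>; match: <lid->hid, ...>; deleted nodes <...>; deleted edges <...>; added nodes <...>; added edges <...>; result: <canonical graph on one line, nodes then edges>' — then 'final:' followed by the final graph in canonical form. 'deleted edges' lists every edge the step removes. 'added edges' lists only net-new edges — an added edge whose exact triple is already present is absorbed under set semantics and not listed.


step 1: rule r1; match: 0->5, 1->3, 2->1, 3->2, 4->4; deleted nodes 1, 3; deleted edges (3,1,f); (3,2,a); (5,3,f); (5,4,a); added nodes 12; added edges (5,2,f); (5,12,a); (12,4,a); (12,4,f); result: nodes: 2:T, 4:O, 5:A, 6:O, 8:W, 9:A, 10:O, 11:A, 12:A edges: (5,2,f); (5,12,a); (9,6,f); (9,8,a); (11,9,f); (11,10,a); (12,4,a); (12,4,f)
step 2: rule r3; match: 0->11, 1->9, 2->6, 3->8, 4->10; deleted nodes 6, 9; deleted edges (9,6,f); (9,8,a); (11,9,f); (11,10,a); added nodes 13; added edges (11,10,f); (11,13,a); (13,8,f); (13,10,a); result: nodes: 2:T, 4:O, 5:A, 8:W, 10:O, 11:A, 12:A, 13:A edges: (5,2,f); (5,12,a); (11,10,f); (11,13,a); (12,4,a); (12,4,f); (13,8,f); (13,10,a)
final:
nodes: 2:T, 4:O, 5:A, 8:W, 10:O, 11:A, 12:A, 13:A
edges: (5,2,f); (5,12,a); (11,10,f); (11,13,a); (12,4,a); (12,4,f); (13,8,f); (13,10,a)


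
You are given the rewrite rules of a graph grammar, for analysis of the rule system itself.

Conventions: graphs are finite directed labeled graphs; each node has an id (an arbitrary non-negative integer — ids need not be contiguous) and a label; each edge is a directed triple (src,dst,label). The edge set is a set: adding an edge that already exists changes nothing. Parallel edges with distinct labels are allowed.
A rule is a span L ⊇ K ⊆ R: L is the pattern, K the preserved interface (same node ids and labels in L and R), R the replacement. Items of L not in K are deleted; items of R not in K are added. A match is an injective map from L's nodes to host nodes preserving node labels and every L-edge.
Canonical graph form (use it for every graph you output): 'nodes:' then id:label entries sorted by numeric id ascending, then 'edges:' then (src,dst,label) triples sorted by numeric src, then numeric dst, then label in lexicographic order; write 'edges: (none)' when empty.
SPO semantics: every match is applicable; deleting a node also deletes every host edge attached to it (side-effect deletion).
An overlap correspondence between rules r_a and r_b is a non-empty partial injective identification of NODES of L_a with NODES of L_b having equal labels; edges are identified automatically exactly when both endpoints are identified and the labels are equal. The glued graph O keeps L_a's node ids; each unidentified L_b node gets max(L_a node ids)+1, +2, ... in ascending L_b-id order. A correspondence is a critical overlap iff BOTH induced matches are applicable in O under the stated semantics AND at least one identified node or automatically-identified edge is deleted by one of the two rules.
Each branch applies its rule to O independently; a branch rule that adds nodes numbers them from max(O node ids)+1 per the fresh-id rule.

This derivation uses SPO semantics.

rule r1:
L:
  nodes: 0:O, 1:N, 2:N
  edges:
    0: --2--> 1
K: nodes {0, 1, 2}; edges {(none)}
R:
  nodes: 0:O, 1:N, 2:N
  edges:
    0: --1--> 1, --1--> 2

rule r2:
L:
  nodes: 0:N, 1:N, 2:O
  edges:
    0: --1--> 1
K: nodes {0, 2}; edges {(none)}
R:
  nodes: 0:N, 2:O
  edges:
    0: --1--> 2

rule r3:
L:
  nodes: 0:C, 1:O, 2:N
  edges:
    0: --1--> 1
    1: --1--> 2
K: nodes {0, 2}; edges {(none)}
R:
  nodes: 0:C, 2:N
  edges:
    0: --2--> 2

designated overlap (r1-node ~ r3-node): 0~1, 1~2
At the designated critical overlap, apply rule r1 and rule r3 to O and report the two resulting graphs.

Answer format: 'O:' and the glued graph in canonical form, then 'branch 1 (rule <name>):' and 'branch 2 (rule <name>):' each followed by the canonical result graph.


O:
nodes: 0:O, 1:N, 2:N, 3:C
edges: (0,1,1); (0,1,2); (3,0,1)
branch 1 (rule r1):
nodes: 0:O, 1:N, 2:N, 3:C
edges: (0,1,1); (0,2,1); (3,0,1)
branch 2 (rule r3):
nodes: 1:N, 2:N, 3:C
edges: (3,1,2)


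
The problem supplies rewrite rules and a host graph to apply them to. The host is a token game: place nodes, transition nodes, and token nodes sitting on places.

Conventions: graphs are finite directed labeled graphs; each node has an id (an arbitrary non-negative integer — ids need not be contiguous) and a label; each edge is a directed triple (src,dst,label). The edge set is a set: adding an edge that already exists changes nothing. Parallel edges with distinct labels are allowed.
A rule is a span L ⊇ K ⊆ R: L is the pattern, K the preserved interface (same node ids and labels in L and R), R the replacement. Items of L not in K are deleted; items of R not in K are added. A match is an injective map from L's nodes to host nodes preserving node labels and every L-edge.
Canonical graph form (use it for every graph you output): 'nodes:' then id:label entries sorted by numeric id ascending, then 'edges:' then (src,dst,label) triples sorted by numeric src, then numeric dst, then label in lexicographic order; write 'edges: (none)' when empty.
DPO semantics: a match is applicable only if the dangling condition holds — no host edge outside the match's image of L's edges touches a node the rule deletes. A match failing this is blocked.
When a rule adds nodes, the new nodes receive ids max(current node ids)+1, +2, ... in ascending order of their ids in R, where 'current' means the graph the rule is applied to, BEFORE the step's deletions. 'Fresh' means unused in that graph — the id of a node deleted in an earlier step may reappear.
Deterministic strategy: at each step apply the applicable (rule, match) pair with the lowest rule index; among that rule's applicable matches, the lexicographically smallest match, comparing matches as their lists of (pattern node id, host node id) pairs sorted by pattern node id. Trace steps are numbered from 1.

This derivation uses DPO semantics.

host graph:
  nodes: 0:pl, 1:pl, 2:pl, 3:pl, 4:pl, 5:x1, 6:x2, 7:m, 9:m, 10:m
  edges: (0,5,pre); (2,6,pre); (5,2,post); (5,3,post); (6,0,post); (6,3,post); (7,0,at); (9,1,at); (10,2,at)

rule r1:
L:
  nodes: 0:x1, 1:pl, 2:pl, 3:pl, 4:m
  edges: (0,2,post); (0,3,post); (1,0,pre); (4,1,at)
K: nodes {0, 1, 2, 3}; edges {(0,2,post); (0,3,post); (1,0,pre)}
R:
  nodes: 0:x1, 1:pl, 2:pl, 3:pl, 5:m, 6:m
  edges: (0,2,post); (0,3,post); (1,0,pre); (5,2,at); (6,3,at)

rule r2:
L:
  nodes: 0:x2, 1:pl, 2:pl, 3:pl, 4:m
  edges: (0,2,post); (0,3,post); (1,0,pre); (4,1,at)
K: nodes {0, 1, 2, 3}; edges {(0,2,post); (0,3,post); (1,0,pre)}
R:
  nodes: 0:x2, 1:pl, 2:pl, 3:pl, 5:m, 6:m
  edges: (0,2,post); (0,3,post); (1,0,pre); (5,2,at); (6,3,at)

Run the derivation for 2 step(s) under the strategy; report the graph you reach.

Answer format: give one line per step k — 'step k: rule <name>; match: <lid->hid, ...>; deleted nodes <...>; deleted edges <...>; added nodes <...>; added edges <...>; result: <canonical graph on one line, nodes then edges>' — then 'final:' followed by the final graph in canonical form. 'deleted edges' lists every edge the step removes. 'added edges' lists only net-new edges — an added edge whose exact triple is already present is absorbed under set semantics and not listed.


step 1: rule r1; match: 0->5, 1->0, 2->2, 3->3, 4->7; deleted nodes 7; deleted edges (7,0,at); added nodes 11, 12; added edges (11,2,at); (12,3,at); result: nodes: 0:pl, 1:pl, 2:pl, 3:pl, 4:pl, 5:x1, 6:x2, 9:m, 10:m, 11:m, 12:m edges: (0,5,pre); (2,6,pre); (5,2,post); (5,3,post); (6,0,post); (6,3,post); (9,1,at); (10,2,at); (11,2,at); (12,3,at)
step 2: rule r2; match: 0->6, 1->2, 2->0, 3->3, 4->10; deleted nodes 10; deleted edges (10,2,at); added nodes 13, 14; added edges (13,0,at); (14,3,at); result: nodes: 0:pl, 1:pl, 2:pl, 3:pl, 4:pl, 5:x1, 6:x2, 9:m, 11:m, 12:m, 13:m, 14:m edges: (0,5,pre); (2,6,pre); (5,2,post); (5,3,post); (6,0,post); (6,3,post); (9,1,at); (11,2,at); (12,3,at); (13,0,at); (14,3,at)
final:
nodes: 0:pl, 1:pl, 2:pl, 3:pl, 4:pl, 5:x1, 6:x2, 9:m, 11:m, 12:m, 13:m, 14:m
edges: (0,5,pre); (2,6,pre); (5,2,post); (5,3,post); (6,0,post); (6,3,post); (9,1,at); (11,2,at); (12,3,at); (13,0,at); (14,3,at)


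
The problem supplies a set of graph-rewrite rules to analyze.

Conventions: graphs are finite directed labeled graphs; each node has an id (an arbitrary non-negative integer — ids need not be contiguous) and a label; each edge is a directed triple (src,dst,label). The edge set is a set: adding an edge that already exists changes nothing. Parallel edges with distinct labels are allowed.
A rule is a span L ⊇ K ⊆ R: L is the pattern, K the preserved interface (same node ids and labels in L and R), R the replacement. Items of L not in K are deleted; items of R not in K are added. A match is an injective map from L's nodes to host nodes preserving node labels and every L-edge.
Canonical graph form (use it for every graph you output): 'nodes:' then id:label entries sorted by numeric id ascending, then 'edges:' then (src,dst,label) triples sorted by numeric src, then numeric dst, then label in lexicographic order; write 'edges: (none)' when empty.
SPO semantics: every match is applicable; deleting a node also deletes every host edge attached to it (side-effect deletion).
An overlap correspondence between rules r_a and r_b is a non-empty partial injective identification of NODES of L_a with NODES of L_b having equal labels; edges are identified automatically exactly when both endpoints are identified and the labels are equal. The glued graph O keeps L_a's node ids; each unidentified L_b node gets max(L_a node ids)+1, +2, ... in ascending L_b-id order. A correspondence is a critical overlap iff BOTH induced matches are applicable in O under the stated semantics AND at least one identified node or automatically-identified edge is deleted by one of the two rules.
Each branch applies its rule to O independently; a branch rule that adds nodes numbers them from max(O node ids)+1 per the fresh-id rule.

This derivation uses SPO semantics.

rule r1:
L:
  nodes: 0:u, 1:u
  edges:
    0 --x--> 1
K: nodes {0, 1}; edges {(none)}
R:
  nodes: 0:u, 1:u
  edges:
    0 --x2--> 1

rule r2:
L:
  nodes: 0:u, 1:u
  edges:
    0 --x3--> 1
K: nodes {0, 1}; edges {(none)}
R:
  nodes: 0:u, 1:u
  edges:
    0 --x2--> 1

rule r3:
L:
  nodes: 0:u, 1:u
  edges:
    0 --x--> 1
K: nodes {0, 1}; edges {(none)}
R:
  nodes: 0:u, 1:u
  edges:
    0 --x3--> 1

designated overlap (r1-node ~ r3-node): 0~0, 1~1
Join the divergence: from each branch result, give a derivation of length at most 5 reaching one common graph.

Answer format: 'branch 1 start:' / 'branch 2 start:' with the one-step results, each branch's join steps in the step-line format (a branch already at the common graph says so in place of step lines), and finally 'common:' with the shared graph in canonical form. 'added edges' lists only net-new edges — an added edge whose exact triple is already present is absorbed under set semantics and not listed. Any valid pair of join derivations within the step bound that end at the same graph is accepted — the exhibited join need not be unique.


branch 1 start:
nodes: 0:u, 1:u
edges: (0,1,x2)
branch 2 start:
nodes: 0:u, 1:u
edges: (0,1,x3)
branch 1: already at the common graph (0 steps)
branch 2 step 1: rule r2; match: 0->0, 1->1; deleted nodes (none); deleted edges (0,1,x3); added nodes (none); added edges (0,1,x2); result: nodes: 0:u, 1:u edges: (0,1,x2)
common:
nodes: 0:u, 1:u
edges: (0,1,x2)


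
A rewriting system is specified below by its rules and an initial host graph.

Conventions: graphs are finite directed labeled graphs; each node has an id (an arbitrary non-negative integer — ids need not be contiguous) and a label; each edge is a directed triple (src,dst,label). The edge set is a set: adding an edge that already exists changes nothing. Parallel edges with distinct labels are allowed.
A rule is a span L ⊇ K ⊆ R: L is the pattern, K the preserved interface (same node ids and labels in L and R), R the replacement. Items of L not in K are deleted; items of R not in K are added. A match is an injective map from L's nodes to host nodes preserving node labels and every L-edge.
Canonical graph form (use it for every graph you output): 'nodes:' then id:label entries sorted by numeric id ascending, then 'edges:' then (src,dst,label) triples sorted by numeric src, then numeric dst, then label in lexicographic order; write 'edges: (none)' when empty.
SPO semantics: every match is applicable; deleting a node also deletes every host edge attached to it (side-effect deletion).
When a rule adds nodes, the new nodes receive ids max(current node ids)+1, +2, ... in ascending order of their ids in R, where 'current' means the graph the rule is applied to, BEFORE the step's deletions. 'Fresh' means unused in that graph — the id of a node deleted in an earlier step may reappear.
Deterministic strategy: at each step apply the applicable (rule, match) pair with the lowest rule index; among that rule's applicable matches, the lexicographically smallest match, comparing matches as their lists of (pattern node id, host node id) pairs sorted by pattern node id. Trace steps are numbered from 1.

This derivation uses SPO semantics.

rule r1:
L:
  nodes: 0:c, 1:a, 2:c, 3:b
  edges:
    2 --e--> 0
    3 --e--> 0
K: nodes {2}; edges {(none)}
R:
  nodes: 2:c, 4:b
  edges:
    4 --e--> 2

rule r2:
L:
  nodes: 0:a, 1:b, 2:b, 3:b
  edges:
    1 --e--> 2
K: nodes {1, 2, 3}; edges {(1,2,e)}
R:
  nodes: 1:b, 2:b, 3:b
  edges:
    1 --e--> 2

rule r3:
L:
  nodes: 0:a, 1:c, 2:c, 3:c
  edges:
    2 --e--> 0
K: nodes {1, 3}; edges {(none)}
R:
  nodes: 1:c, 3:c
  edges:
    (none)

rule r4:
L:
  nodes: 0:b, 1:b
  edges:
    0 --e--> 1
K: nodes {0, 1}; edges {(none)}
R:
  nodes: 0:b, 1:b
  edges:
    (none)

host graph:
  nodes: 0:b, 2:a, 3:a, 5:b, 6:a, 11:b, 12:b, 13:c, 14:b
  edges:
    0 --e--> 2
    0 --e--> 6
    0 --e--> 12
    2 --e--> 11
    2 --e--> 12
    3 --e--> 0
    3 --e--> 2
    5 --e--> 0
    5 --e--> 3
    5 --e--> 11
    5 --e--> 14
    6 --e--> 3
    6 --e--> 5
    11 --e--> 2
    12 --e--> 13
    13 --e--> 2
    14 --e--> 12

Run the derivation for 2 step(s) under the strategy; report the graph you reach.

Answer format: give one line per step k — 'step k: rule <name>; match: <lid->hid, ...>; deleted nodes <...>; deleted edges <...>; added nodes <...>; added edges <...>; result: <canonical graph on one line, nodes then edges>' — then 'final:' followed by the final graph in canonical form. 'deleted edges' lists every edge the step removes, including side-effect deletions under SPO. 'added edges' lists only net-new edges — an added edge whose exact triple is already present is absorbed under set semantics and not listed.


step 1: rule r2; match: 0->2, 1->0, 2->12, 3->5; deleted nodes 2; deleted edges (0,2,e); (2,11,e); (2,12,e); (3,2,e); (11,2,e); (13,2,e); added nodes (none); added edges (none); result: nodes: 0:b, 3:a, 5:b, 6:a, 11:b, 12:b, 13:c, 14:b edges: (0,6,e); (0,12,e); (3,0,e); (5,0,e); (5,3,e); (5,11,e); (5,14,e); (6,3,e); (6,5,e); (12,13,e); (14,12,e)
step 2: rule r2; match: 0->3, 1->0, 2->12, 3->5; deleted nodes 3; deleted edges (3,0,e); (5,3,e); (6,3,e); added nodes (none); added edges (none); result: nodes: 0:b, 5:b, 6:a, 11:b, 12:b, 13:c, 14:b edges: (0,6,e); (0,12,e); (5,0,e); (5,11,e); (5,14,e); (6,5,e); (12,13,e); (14,12,e)
final:
nodes: 0:b, 5:b, 6:a, 11:b, 12:b, 13:c, 14:b
edges: (0,6,e); (0,12,e); (5,0,e); (5,11,e); (5,14,e); (6,5,e); (12,13,e); (14,12,e)


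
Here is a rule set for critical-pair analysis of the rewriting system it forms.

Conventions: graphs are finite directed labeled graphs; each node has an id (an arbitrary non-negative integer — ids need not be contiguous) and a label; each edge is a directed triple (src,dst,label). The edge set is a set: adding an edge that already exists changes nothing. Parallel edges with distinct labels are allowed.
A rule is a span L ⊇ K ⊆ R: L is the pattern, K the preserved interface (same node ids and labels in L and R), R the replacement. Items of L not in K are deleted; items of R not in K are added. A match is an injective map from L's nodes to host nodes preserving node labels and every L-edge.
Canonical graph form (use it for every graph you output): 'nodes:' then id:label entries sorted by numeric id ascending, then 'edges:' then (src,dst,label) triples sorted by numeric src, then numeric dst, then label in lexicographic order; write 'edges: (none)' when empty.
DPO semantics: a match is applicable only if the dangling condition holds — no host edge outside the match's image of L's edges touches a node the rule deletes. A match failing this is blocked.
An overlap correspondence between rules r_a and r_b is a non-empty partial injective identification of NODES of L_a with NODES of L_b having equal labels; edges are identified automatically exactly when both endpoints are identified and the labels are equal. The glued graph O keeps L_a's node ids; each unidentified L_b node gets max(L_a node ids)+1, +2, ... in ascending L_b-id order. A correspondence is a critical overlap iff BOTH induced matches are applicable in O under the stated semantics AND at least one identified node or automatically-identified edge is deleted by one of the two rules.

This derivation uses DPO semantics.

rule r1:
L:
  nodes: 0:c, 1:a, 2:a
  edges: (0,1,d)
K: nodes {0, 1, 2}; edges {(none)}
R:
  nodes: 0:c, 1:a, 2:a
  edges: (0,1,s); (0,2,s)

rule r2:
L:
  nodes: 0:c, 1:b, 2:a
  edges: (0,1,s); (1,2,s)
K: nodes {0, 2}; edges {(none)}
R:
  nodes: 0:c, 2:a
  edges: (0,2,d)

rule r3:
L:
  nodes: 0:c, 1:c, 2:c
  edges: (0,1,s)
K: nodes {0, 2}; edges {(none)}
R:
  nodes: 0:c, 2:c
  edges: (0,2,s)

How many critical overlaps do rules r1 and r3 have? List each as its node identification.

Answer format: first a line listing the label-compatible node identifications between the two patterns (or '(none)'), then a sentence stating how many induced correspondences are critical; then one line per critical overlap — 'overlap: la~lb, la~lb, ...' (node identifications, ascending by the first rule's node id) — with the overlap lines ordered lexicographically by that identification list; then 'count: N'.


label-compatible node identifications between L(r1) and L(r3): 0~0, 0~1, 0~2
0 of the induced correspondences are critical overlaps of r1 and r3.
count: 0
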